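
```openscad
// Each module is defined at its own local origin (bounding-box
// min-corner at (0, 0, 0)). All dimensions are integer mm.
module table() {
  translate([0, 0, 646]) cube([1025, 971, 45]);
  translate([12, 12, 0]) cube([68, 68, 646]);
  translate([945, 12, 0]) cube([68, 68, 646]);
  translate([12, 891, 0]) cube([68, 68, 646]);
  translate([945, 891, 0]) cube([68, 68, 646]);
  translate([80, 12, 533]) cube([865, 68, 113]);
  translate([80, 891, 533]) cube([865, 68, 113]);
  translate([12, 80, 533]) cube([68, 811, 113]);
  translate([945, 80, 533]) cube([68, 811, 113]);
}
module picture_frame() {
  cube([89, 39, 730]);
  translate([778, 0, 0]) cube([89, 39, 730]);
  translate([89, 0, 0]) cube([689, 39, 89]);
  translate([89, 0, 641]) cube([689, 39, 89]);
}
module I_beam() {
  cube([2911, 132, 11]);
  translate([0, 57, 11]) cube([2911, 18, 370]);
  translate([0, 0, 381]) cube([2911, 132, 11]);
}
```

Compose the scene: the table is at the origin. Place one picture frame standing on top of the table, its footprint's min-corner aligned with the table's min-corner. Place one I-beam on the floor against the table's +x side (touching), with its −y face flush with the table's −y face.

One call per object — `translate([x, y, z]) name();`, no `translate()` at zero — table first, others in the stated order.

table();
translate([0, 0, 691]) picture_frame();
translate([1025, 0, 0]) I_beam();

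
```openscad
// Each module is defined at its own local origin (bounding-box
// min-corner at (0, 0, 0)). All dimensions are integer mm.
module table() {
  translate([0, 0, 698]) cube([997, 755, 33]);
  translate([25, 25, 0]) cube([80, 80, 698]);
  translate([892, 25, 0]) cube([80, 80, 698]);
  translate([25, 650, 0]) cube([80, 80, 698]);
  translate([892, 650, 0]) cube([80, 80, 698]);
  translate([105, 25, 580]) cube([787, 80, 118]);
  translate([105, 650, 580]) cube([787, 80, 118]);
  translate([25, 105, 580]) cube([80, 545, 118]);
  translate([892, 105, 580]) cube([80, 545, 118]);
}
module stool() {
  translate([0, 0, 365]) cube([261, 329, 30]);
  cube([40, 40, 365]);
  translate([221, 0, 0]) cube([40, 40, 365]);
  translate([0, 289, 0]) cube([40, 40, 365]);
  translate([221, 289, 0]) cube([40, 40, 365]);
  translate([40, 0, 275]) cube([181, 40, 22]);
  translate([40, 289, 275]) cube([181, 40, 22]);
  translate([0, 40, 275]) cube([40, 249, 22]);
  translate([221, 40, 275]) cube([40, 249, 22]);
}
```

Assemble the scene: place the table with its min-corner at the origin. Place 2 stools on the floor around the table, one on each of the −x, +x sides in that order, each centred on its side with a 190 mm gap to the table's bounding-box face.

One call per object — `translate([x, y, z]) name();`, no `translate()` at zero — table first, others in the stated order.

table();
translate([-451, 213, 0]) stool();
translate([1187, 213, 0]) stool();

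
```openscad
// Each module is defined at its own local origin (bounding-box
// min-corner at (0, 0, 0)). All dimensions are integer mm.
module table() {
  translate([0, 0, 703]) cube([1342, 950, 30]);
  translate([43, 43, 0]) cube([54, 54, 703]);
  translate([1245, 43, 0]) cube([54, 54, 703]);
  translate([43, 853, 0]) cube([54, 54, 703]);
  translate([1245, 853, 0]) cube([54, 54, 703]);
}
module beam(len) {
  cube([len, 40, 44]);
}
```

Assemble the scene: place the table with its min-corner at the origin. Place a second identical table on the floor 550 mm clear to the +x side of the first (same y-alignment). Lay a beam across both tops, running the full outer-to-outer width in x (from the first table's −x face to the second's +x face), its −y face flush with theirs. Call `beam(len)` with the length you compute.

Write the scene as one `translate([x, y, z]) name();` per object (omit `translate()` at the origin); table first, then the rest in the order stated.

table();
translate([1892, 0, 0]) table();
translate([0, 0, 733]) beam(3234);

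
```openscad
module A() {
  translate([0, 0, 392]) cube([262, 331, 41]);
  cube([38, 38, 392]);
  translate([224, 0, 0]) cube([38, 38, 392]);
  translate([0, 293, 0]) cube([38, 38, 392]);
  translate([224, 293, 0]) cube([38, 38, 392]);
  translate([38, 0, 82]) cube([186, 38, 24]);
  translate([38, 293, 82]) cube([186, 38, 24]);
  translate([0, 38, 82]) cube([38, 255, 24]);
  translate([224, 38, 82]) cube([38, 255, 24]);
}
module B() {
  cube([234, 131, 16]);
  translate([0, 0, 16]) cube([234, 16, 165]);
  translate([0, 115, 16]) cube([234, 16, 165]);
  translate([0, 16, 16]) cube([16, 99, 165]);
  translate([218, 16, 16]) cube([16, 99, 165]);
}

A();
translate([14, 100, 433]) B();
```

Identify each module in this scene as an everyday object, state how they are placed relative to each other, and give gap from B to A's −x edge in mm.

The open box's min-x is at 14; the stool's min-x is 0; gap = 14 mm.

A is a stool. B is an open box. The open box is on top of the stool, centred. The gap from the open box to the stool's −x edge is 14 mm.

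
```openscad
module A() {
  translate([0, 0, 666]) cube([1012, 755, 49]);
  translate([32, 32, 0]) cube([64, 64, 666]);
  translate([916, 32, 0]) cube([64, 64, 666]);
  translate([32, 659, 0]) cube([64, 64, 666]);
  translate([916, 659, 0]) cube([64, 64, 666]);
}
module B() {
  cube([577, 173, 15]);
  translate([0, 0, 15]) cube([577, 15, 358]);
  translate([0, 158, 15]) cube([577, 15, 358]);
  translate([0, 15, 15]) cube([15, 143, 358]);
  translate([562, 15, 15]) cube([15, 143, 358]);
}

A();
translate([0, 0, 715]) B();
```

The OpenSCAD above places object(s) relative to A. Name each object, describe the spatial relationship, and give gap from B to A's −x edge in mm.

A is a table. B is an open box. The open box is on top of the table. The gap from the open box to the table's −x edge is 0 mm.

The open box's min-x is at 0; the table's min-x is 0; gap = 0 mm.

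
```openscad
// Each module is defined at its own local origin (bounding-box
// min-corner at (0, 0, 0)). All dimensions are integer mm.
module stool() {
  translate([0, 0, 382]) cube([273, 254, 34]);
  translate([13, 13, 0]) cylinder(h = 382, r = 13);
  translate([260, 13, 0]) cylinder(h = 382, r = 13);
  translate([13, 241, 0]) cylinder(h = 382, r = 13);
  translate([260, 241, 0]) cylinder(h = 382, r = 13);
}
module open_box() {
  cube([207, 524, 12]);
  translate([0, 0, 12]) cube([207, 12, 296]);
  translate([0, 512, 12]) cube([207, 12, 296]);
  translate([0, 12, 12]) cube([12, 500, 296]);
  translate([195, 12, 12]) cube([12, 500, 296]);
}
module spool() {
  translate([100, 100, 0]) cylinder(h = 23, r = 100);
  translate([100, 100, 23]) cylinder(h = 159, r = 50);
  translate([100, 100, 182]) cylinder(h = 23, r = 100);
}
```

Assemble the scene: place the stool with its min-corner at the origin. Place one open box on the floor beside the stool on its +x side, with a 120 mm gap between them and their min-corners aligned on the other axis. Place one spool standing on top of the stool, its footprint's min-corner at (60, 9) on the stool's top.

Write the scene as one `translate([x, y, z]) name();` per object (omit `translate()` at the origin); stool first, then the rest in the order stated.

stool();
translate([393, 0, 0]) open_box();
translate([60, 9, 416]) spool();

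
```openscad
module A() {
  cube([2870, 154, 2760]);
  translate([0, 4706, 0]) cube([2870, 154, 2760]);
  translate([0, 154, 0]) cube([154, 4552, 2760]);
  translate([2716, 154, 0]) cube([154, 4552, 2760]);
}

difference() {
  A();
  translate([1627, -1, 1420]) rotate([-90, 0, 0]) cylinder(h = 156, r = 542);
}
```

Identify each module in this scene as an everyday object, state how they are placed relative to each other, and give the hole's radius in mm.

A is a house frame. The house frame has a circular hole through its front wall. The hole's radius is 542 mm.

The subtracted cylinder has r = 542 mm.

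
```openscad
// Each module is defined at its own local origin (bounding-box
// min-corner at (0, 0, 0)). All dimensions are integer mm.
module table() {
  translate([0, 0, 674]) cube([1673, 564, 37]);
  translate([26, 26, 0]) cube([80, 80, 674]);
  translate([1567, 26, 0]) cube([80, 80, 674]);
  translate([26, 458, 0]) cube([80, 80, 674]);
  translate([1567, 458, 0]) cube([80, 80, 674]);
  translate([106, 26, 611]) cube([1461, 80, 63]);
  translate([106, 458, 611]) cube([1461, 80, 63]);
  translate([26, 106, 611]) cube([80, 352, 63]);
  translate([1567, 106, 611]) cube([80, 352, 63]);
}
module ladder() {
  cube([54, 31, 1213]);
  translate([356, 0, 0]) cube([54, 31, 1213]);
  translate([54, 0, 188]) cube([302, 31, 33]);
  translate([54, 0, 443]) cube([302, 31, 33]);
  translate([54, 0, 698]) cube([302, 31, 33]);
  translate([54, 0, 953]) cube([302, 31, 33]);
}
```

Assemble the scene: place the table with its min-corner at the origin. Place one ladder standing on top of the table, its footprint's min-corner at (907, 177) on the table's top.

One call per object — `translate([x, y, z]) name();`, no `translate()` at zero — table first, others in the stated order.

table();
translate([907, 177, 711]) ladder();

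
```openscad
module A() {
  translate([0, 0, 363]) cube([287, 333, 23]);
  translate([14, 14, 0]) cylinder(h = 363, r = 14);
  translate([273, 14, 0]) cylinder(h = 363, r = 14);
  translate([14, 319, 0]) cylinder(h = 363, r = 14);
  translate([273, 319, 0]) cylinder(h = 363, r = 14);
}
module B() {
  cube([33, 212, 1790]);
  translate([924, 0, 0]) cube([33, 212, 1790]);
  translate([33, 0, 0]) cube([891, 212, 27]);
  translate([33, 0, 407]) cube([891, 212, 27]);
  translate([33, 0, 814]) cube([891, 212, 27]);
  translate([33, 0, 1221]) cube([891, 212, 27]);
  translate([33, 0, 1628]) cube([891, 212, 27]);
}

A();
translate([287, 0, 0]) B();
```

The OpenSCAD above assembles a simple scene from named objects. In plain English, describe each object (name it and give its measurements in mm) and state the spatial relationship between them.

A is a simple wooden stool: a rectangular seat 287 mm (x) by 333 mm (y), 23 mm thick, top face at z = 386 mm, on four round legs, each 28 mm in diameter. The legs rest on z = 0, each leg's axis is inset half a diameter from the nearest pair of seat edges (so the leg's bounding box is flush with the corner).

B is an open bookshelf. Two side panels, each 33 mm thick, 212 mm deep and 1790 mm tall, stand 957 mm apart (outside-to-outside). Between them sit 5 shelves, each 27 mm thick and 212 mm deep, spanning the full gap between the sides. The bottom shelf rests on the floor (its underside at z = 0) and the clear gap between one shelf's top and the next shelf's underside is 380 mm.

The bookshelf is against the stool's +x side, with their −y faces flush.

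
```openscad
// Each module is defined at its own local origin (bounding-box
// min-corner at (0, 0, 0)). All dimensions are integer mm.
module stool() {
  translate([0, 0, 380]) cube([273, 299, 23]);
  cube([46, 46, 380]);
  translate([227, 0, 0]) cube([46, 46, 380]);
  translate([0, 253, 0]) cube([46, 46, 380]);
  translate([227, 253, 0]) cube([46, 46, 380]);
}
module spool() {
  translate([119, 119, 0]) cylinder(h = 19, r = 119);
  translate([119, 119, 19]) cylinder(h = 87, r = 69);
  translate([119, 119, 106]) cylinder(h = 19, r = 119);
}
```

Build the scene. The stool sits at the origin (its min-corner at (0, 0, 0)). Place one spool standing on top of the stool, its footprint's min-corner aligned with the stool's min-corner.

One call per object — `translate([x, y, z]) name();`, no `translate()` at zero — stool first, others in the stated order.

stool();
translate([0, 0, 403]) spool();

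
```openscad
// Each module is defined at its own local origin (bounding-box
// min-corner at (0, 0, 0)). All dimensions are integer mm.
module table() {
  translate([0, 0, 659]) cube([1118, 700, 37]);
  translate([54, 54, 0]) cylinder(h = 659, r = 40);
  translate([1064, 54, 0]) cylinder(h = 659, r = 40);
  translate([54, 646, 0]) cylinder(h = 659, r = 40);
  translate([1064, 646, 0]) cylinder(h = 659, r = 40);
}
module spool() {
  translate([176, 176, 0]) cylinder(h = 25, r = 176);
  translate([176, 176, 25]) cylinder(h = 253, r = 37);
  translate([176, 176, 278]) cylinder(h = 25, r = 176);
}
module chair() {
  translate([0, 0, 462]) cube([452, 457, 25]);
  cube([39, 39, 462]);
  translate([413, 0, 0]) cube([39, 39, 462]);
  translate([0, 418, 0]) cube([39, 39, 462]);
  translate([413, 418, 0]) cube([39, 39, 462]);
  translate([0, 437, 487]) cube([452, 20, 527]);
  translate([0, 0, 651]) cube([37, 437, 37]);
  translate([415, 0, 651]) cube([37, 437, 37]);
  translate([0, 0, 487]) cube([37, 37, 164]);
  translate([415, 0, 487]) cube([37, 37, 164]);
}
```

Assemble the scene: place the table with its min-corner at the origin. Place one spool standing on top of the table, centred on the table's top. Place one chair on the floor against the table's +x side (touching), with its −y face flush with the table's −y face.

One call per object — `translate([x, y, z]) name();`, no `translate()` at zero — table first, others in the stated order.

table();
translate([383, 174, 696]) spool();
translate([1118, 0, 0]) chair();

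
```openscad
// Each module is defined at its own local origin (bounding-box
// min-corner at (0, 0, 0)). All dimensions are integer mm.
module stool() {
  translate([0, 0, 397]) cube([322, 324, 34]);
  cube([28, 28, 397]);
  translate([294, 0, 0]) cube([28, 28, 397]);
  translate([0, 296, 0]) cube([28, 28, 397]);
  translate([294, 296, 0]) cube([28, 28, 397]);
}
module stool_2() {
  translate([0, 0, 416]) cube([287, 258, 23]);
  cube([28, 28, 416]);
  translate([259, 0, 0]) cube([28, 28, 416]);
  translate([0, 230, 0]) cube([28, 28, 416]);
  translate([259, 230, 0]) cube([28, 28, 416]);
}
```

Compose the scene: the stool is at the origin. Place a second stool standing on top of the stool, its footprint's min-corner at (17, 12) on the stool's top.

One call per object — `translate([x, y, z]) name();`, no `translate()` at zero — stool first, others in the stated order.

stool();
translate([17, 12, 431]) stool_2();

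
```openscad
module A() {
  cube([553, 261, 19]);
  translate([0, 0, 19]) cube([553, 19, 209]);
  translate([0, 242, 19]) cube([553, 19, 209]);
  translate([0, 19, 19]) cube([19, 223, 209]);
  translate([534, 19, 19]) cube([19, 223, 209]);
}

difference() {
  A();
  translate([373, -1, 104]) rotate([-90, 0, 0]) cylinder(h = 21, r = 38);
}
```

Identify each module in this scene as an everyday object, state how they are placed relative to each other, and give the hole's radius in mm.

A is an open box. The open box has a circular hole through its front wall. The hole's radius is 38 mm.

The subtracted cylinder has r = 38 mm.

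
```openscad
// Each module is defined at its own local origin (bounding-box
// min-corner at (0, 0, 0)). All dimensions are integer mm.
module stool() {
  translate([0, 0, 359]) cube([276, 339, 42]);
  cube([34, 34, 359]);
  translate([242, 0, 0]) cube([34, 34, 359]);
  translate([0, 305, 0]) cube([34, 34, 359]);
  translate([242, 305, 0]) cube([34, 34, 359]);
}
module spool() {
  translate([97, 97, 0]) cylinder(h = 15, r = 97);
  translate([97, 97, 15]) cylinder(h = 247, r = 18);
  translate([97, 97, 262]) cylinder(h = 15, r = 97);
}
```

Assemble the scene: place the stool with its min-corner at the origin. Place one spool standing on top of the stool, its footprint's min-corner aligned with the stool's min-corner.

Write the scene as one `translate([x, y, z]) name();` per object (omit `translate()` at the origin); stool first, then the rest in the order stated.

stool();
translate([0, 0, 401]) spool();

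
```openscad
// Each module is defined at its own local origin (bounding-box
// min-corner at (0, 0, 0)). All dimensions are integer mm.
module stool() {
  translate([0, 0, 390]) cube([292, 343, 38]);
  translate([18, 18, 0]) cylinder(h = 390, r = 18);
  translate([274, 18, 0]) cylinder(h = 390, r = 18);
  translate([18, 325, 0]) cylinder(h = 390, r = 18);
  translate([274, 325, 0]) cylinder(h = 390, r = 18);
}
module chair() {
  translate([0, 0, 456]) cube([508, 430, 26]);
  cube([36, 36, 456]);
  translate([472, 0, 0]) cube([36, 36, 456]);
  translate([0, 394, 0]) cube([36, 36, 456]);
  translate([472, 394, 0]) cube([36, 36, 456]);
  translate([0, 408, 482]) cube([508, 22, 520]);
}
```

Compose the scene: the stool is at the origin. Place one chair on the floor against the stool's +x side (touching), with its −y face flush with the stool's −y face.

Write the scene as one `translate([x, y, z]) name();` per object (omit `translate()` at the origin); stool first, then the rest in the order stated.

stool();
translate([292, 0, 0]) chair();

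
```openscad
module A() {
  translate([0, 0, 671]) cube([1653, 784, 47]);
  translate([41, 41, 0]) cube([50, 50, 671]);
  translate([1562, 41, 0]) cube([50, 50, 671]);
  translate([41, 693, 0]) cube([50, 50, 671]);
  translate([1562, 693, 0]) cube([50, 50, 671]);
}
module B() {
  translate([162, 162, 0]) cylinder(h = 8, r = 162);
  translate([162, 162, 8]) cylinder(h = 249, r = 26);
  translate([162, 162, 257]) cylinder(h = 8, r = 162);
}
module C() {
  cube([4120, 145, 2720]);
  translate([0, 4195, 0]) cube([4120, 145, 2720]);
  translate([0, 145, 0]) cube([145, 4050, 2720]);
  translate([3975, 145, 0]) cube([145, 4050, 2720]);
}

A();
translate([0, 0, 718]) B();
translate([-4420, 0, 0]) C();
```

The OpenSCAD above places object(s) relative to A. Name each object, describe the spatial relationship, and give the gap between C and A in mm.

A is a table. B is a spool. C is a house frame. The spool is on top of the table. The house frame is on the floor beside the table on its −x side. The gap between the house frame and the table is 300 mm.

The house frame's nearest face is 300 mm from the table's −x face.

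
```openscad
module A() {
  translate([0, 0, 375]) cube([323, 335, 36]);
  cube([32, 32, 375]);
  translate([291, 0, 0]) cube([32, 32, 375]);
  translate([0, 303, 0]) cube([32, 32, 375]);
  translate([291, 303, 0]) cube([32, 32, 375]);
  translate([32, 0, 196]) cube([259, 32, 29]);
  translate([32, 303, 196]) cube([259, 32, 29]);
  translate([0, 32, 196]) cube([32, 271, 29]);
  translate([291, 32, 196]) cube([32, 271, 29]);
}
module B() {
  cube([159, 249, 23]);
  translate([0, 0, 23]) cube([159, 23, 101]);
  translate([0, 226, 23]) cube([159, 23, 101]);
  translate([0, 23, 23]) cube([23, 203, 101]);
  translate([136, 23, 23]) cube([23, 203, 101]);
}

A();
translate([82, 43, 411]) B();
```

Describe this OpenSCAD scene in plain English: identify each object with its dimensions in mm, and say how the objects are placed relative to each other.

A is a four-legged stool. The seat is 323×335 mm, 36 mm thick, top at z = 411 mm. It stands on four square legs, each 32×32 mm in cross-section, from z = 0 to the seat underside, each flush with a corner of the seat. Four stretchers, 32 mm wide and 29 mm tall, connect adjacent legs with their undersides at z = 196 mm, each running between the inner faces of the legs it joins and aligned with the legs' outer faces on the other axis.

B is an open storage box with external size 159×249×124 mm and wall thickness 23 mm (the base is also 23 mm thick). The base covers the whole footprint; the four walls stand on the base, with the y-facing walls full-width and the x-facing walls fitting between their inner faces.

The open box is on top of the stool, centred.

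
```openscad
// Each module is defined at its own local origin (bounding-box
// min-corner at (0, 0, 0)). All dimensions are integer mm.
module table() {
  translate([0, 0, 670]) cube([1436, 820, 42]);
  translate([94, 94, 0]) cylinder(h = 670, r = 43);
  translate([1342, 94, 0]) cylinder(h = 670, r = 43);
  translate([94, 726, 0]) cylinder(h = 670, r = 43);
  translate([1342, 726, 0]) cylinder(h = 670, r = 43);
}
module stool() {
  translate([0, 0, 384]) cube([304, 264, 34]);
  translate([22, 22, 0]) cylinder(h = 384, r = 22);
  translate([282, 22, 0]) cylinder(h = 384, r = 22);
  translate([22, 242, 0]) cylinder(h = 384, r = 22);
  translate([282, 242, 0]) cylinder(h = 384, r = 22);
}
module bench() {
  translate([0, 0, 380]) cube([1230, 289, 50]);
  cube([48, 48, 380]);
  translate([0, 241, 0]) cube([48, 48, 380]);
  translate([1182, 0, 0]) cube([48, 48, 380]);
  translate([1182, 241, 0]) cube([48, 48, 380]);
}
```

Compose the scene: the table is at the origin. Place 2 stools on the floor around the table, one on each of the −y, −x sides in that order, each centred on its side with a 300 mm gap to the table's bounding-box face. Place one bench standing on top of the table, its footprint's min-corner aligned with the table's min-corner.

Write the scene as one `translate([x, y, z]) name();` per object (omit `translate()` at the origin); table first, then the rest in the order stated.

table();
translate([566, -564, 0]) stool();
translate([-604, 278, 0]) stool();
translate([0, 0, 712]) bench();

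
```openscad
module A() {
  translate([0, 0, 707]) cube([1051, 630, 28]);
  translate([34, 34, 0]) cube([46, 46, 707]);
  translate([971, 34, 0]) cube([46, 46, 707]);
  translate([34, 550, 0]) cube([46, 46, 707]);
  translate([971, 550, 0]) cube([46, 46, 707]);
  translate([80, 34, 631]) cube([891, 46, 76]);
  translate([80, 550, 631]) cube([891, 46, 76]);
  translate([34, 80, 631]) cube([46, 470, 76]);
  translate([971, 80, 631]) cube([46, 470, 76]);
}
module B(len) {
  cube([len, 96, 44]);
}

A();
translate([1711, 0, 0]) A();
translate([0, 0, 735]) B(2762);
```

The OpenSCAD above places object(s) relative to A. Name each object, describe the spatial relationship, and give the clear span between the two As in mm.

A is a table. B is a beam. A beam spans the tops of two tables. The clear span between the two tables is 660 mm.

Second table starts at x = 1711; first ends at x = 1051; clear span = 1711 − 1051 = 660 mm.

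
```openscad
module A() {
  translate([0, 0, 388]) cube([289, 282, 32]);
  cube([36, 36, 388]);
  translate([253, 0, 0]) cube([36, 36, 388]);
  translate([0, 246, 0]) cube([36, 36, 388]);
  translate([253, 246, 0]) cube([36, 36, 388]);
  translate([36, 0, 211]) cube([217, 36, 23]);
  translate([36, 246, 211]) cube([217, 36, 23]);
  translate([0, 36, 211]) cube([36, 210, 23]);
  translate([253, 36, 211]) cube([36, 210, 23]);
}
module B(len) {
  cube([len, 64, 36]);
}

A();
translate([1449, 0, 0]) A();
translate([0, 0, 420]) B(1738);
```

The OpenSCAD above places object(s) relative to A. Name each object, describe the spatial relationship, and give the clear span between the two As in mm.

A is a stool. B is a beam. A beam spans the tops of two stools. The clear span between the two stools is 1160 mm.

Second stool starts at x = 1449; first ends at x = 289; clear span = 1449 − 289 = 1160 mm.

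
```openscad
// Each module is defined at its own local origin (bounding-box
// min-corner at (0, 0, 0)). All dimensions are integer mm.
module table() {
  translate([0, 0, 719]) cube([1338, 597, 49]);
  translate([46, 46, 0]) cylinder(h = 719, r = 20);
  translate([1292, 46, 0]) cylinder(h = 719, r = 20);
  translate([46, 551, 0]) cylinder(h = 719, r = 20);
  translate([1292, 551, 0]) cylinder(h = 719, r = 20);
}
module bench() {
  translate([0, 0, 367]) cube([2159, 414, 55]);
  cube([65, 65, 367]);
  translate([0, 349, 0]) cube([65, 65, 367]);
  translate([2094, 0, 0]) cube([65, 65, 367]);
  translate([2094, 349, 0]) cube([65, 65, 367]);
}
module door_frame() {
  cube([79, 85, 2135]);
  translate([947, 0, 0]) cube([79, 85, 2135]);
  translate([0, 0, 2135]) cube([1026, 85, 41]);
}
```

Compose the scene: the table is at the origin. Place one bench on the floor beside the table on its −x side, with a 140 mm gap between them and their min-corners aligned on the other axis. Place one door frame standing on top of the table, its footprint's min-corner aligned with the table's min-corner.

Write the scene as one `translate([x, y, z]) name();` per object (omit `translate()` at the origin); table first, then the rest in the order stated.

table();
translate([-2299, 0, 0]) bench();
translate([0, 0, 768]) door_frame();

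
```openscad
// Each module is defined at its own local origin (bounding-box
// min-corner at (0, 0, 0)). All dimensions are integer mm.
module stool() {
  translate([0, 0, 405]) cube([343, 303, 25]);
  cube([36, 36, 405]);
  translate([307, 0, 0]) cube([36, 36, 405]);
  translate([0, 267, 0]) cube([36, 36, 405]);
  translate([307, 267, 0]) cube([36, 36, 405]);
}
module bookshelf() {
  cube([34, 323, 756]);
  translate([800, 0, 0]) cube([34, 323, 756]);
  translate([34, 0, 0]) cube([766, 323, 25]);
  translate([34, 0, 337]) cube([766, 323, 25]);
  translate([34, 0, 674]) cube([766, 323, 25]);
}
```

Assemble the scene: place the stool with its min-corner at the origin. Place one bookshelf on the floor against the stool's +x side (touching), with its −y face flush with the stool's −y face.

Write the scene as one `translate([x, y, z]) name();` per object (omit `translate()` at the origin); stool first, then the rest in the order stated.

stool();
translate([343, 0, 0]) bookshelf();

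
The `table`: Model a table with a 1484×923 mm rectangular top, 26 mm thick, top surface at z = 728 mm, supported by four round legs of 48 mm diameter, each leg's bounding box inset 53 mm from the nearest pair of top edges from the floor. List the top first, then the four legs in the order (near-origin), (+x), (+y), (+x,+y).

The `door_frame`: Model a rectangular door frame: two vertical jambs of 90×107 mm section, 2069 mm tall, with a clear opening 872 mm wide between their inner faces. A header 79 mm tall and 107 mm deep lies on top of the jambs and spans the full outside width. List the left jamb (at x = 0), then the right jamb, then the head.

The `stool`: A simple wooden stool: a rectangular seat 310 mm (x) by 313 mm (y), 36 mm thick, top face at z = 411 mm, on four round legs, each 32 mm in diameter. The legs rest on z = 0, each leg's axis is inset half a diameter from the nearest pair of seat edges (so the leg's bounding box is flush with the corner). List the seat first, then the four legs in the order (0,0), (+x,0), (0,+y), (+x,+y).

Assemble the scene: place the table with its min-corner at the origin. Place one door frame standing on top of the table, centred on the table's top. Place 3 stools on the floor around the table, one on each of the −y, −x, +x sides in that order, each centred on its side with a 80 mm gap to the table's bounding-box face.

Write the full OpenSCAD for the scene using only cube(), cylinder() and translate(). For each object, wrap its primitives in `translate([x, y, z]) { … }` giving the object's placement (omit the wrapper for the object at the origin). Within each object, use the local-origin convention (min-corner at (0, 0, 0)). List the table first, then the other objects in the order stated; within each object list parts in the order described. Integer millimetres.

translate([0, 0, 702]) cube([1484, 923, 26]);
translate([77, 77, 0]) cylinder(h = 702, r = 24);
translate([1407, 77, 0]) cylinder(h = 702, r = 24);
translate([77, 846, 0]) cylinder(h = 702, r = 24);
translate([1407, 846, 0]) cylinder(h = 702, r = 24);
translate([216, 408, 728]) {
  cube([90, 107, 2069]);
  translate([962, 0, 0]) cube([90, 107, 2069]);
  translate([0, 0, 2069]) cube([1052, 107, 79]);
}
translate([587, -393, 0]) {
  translate([0, 0, 375]) cube([310, 313, 36]);
  translate([16, 16, 0]) cylinder(h = 375, r = 16);
  translate([294, 16, 0]) cylinder(h = 375, r = 16);
  translate([16, 297, 0]) cylinder(h = 375, r = 16);
  translate([294, 297, 0]) cylinder(h = 375, r = 16);
}
translate([-390, 305, 0]) {
  translate([0, 0, 375]) cube([310, 313, 36]);
  translate([16, 16, 0]) cylinder(h = 375, r = 16);
  translate([294, 16, 0]) cylinder(h = 375, r = 16);
  translate([16, 297, 0]) cylinder(h = 375, r = 16);
  translate([294, 297, 0]) cylinder(h = 375, r = 16);
}
translate([1564, 305, 0]) {
  translate([0, 0, 375]) cube([310, 313, 36]);
  translate([16, 16, 0]) cylinder(h = 375, r = 16);
  translate([294, 16, 0]) cylinder(h = 375, r = 16);
  translate([16, 297, 0]) cylinder(h = 375, r = 16);
  translate([294, 297, 0]) cylinder(h = 375, r = 16);
}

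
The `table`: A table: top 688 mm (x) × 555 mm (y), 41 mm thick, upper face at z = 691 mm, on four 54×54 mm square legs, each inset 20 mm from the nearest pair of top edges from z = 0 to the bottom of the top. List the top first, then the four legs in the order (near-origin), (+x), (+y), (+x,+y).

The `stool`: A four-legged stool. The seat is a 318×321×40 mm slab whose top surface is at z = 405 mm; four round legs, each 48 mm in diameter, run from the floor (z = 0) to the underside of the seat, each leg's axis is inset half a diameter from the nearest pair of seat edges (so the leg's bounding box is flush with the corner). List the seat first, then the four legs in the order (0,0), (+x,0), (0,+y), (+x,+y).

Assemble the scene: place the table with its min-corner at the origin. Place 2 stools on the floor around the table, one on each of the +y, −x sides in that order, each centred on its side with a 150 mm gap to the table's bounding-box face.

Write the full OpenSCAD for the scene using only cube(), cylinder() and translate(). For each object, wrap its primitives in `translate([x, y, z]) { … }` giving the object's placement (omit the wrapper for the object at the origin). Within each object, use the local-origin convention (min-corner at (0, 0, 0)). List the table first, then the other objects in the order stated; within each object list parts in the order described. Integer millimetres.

translate([0, 0, 650]) cube([688, 555, 41]);
translate([20, 20, 0]) cube([54, 54, 650]);
translate([614, 20, 0]) cube([54, 54, 650]);
translate([20, 481, 0]) cube([54, 54, 650]);
translate([614, 481, 0]) cube([54, 54, 650]);
translate([185, 705, 0]) {
  translate([0, 0, 365]) cube([318, 321, 40]);
  translate([24, 24, 0]) cylinder(h = 365, r = 24);
  translate([294, 24, 0]) cylinder(h = 365, r = 24);
  translate([24, 297, 0]) cylinder(h = 365, r = 24);
  translate([294, 297, 0]) cylinder(h = 365, r = 24);
}
translate([-468, 117, 0]) {
  translate([0, 0, 365]) cube([318, 321, 40]);
  translate([24, 24, 0]) cylinder(h = 365, r = 24);
  translate([294, 24, 0]) cylinder(h = 365, r = 24);
  translate([24, 297, 0]) cylinder(h = 365, r = 24);
  translate([294, 297, 0]) cylinder(h = 365, r = 24);
}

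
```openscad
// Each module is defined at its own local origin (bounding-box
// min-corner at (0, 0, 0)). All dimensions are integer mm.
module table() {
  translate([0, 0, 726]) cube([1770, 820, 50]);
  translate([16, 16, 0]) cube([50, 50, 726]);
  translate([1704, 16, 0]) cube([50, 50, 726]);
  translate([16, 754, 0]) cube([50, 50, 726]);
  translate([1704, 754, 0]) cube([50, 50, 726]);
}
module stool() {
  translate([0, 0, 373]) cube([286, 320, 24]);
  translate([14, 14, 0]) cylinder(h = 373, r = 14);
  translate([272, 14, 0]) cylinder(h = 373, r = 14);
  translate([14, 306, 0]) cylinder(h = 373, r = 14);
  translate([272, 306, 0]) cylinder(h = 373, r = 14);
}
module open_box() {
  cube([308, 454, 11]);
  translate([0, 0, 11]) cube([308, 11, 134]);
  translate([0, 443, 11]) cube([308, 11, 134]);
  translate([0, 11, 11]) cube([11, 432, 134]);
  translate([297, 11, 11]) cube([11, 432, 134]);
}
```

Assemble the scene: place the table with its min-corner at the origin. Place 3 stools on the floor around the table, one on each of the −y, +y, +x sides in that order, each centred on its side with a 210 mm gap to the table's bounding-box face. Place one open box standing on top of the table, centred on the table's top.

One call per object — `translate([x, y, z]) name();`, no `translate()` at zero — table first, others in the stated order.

table();
translate([742, -530, 0]) stool();
translate([742, 1030, 0]) stool();
translate([1980, 250, 0]) stool();
translate([731, 183, 776]) open_box();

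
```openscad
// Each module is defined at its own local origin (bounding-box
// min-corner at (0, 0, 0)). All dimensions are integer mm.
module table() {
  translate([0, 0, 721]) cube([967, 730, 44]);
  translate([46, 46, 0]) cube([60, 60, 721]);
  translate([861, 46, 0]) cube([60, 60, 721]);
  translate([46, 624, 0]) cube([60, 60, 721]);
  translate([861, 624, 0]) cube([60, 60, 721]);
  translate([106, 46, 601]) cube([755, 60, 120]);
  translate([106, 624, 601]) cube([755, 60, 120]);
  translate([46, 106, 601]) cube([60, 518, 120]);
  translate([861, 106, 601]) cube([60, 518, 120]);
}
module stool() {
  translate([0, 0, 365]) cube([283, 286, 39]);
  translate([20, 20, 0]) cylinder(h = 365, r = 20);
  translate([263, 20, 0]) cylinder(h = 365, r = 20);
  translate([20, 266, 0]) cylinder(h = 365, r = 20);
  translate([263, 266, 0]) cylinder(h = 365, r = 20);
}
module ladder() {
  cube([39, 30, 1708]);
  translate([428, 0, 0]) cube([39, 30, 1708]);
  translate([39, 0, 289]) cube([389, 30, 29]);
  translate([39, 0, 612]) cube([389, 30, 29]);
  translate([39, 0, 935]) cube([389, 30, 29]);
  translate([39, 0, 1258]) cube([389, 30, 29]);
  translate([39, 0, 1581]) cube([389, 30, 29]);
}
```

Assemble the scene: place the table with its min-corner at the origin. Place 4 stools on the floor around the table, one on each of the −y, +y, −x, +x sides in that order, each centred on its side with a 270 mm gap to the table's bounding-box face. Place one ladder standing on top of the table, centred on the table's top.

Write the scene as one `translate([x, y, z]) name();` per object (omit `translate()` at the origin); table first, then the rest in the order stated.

table();
translate([342, -556, 0]) stool();
translate([342, 1000, 0]) stool();
translate([-553, 222, 0]) stool();
translate([1237, 222, 0]) stool();
translate([250, 350, 765]) ladder();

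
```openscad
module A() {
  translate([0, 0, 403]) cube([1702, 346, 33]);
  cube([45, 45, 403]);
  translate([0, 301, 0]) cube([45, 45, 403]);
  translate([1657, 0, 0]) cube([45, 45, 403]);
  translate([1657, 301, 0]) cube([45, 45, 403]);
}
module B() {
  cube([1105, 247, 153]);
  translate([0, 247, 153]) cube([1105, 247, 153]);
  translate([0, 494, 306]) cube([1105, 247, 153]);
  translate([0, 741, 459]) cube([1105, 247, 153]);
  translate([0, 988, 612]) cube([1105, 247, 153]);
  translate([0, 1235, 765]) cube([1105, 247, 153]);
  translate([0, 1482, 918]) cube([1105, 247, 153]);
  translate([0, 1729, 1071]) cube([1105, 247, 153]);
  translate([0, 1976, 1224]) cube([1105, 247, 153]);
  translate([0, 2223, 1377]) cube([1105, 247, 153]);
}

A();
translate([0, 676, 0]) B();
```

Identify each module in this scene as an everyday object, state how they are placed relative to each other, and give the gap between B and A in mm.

A is a bench. B is a staircase. The staircase is on the floor beside the bench on its +y side. The gap between the staircase and the bench is 330 mm.

The staircase's nearest face is 330 mm from the bench's +y face.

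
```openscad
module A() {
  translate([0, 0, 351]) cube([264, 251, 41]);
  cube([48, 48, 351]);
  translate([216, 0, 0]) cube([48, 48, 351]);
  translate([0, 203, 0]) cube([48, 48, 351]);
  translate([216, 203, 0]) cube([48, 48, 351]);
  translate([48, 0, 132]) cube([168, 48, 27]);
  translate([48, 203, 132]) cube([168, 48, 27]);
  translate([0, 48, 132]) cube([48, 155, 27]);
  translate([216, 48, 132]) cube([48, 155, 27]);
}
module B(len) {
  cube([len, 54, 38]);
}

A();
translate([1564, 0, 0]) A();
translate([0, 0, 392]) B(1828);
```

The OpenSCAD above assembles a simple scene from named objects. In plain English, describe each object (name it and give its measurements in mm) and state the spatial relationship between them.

A is a simple wooden stool: a rectangular seat 264 mm (x) by 251 mm (y), 41 mm thick, top face at z = 392 mm, on four square legs, each 48×48 mm in cross-section. The legs rest on z = 0, each flush with a corner of the seat. Four stretchers, 48 mm wide and 27 mm tall, connect adjacent legs with their undersides at z = 132 mm, each running between the inner faces of the legs it joins and aligned with the legs' outer faces on the other axis.

B is a rectangular beam 1828 mm long (x), 54 mm deep (y), 38 mm thick (z).

The beam spans the tops of two stools placed 1300 mm apart, resting at z = 392 mm.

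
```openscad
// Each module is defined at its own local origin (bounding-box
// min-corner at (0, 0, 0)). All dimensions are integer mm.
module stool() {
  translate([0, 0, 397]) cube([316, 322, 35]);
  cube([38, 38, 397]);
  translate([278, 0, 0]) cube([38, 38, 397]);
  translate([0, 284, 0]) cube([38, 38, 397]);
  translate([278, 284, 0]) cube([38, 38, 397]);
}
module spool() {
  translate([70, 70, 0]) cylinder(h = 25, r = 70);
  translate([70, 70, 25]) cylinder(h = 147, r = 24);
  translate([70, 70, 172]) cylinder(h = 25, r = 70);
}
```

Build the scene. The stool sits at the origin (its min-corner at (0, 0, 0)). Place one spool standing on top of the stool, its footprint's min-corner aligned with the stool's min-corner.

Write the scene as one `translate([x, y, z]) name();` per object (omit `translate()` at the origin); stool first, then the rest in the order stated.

stool();
translate([0, 0, 432]) spool();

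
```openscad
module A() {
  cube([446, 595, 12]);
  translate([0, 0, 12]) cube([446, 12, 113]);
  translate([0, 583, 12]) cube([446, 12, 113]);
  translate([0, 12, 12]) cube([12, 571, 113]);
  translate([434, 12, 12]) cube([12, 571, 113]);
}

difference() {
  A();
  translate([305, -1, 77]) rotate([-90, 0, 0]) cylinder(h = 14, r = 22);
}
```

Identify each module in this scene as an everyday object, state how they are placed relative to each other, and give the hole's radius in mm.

The subtracted cylinder has r = 22 mm.

A is an open box. The open box has a circular hole through its front wall. The hole's radius is 22 mm.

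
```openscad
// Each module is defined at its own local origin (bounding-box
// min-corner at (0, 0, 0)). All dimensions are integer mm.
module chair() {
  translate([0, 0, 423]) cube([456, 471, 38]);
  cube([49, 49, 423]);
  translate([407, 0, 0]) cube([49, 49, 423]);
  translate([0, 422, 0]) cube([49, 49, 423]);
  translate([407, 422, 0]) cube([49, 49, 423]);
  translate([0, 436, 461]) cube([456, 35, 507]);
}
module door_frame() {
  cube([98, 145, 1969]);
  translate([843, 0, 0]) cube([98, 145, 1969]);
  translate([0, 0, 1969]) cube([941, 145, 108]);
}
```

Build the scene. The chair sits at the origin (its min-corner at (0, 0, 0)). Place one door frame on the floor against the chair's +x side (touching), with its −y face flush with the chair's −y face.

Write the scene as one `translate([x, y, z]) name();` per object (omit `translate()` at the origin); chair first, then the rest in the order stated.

chair();
translate([456, 0, 0]) door_frame();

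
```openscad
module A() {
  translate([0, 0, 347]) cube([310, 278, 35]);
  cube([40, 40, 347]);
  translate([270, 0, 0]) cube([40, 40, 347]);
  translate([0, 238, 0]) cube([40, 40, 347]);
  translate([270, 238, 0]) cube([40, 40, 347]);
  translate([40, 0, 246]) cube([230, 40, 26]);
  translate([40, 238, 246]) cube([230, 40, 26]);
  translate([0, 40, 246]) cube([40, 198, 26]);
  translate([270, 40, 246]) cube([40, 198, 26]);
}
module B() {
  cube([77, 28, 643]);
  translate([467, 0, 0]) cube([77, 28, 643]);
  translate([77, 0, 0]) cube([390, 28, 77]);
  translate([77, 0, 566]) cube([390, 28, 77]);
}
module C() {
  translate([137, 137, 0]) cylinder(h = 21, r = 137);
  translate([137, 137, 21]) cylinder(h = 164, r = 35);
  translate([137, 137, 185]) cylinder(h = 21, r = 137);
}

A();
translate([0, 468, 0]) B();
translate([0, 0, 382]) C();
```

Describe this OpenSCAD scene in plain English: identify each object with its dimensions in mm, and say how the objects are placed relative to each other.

A is a simple wooden stool: a rectangular seat 310 mm (x) by 278 mm (y), 35 mm thick, top face at z = 382 mm, on four square legs, each 40×40 mm in cross-section. The legs rest on z = 0, each flush with a corner of the seat. Four stretchers, 40 mm wide and 26 mm tall, connect adjacent legs with their undersides at z = 246 mm, each running between the inner faces of the legs it joins and aligned with the legs' outer faces on the other axis.

B is a picture frame with a 390×489 mm rectangular opening (x by z) and a uniform 77 mm border on every side. Frame depth is 28 mm along y. It is built from two vertical stiles running the full outside height and two horizontal rails spanning the gap between the stiles.

C is a spool: two coaxial disc flanges of radius 137 mm and thickness 21 mm, joined by a core cylinder of radius 35 mm and height 164 mm. The lower flange rests on z = 0 and the three cylinders share a vertical axis.

The picture frame is on the floor beside the stool on its +y side. The spool is on top of the stool.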